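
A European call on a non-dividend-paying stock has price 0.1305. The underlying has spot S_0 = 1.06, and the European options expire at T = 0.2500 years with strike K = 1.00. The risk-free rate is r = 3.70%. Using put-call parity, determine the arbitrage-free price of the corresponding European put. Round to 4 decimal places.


Put-call parity: C - P = S_0 * exp(-qT) - K * exp(-rT).
S_0 * exp(-qT) = 1.0600 * 1.00000000 = 1.06000000
K * exp(-rT) = 1.0000 * 0.99079265 = 0.99079265
P = C - S*exp(-qT) + K*exp(-rT)
P = 0.1305 - 1.06000000 + 0.99079265 = 0.0613

Answer: Put price = 0.0613


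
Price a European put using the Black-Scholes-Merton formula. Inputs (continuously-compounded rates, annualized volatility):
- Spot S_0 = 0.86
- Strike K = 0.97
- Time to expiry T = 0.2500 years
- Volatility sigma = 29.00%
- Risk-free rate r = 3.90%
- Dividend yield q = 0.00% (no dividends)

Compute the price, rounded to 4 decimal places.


d1 = (ln(S/K) + (r - q + 0.5*sigma^2) * T) / (sigma * sqrt(T)) = -0.69035298
d2 = d1 - sigma * sqrt(T) = -0.83535298
exp(-rT) = 0.99029738; exp(-qT) = 1.00000000
P = K * exp(-rT) * N(-d2) - S_0 * exp(-qT) * N(-d1)
N(-d1) = 0.75501388; N(-d2) = 0.79824050
P = 0.9700 * 0.99029738 * 0.79824050 - 0.8600 * 1.00000000 * 0.75501388 = 0.1175

Answer: Price = 0.1175


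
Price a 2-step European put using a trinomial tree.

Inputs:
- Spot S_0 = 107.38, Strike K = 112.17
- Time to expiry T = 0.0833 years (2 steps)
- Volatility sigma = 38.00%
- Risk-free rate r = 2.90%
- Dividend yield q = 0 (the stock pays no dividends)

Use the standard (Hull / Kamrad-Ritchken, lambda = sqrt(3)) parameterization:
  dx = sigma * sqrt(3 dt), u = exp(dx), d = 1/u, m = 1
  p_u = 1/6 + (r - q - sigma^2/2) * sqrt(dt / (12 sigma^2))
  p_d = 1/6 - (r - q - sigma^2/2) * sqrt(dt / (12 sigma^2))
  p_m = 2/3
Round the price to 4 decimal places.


dt = T/N = 0.041650; dx = sigma*sqrt(3*dt) = 0.134323
u = exp(dx) = 1.143763; d = 1/u = 0.874307
p_u = 0.159969, p_m = 0.666667, p_d = 0.173364
Discount per step: exp(-r*dt) = 0.998793
Stock lattice S(k, j) with j the centered position index:
  k=0: S(0,+0) = 107.3800
  k=1: S(1,-1) = 93.8831; S(1,+0) = 107.3800; S(1,+1) = 122.8172
  k=2: S(2,-2) = 82.0827; S(2,-1) = 93.8831; S(2,+0) = 107.3800; S(2,+1) = 122.8172; S(2,+2) = 140.4738
Terminal payoffs V(N, j) = max(K - S_T, 0):
  V(2,-2) = 30.087313; V(2,-1) = 18.286887; V(2,+0) = 4.790000; V(2,+1) = 0.000000; V(2,+2) = 0.000000
Backward induction: V(k, j) = exp(-r*dt) * [p_u * V(k+1, j+1) + p_m * V(k+1, j) + p_d * V(k+1, j-1)]
  V(1,-1) = exp(-r*dt) * [p_u*4.790000 + p_m*18.286887 + p_d*30.087313] = 18.151636
  V(1,+0) = exp(-r*dt) * [p_u*0.000000 + p_m*4.790000 + p_d*18.286887] = 6.355944
  V(1,+1) = exp(-r*dt) * [p_u*0.000000 + p_m*0.000000 + p_d*4.790000] = 0.829412
  V(0,+0) = exp(-r*dt) * [p_u*0.829412 + p_m*6.355944 + p_d*18.151636] = 7.507747

Answer: Price = V(0,0) = 7.5077


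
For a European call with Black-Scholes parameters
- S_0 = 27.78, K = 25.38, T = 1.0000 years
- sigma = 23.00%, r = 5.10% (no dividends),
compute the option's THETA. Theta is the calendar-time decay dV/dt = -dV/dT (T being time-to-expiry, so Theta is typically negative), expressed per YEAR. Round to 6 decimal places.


d1 = 0.7295864132; d2 = 0.4995864132
phi(d1) = 0.3057196723; exp(-qT) = 1.0000000000; exp(-rT) = 0.9502786705
Theta = -S*exp(-qT)*phi(d1)*sigma/(2*sqrt(T)) - r*K*exp(-rT)*N(d2) + q*S*exp(-qT)*N(d1)
N(d1) = 0.7671784852; N(d2) = 0.6913168367; sqrt(T) = 1.0000000000
Term 1 = -27.7800 * 1.0000000000 * 0.3057196723 * 0.2300 / (2 * 1.0000000000) = -0.9766826371
Term 2 = -0.0510 * 25.3800 * 0.9502786705 * 0.6913168367 = -0.8503347145
Term 3 = 0 (no dividend yield, q = 0)
Theta = -0.9766826371 + (-0.8503347145) + (0.0000000000) = -1.827017

Answer: Theta = -1.827017


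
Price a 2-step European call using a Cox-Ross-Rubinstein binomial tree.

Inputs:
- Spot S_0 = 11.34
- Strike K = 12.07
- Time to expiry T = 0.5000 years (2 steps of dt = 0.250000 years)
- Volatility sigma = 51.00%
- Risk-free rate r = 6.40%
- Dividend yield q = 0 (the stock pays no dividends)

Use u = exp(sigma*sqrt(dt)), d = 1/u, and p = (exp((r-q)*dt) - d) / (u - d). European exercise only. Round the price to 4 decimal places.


Answer: Price = V(0,0) = 1.4448

Derivation:
dt = T/N = 0.250000
u = exp(sigma*sqrt(dt)) = 1.290462; d = 1/u = 0.774916
p = (exp((r-q)*dt) - d) / (u - d) = 0.467878
Discount per step: exp(-r*dt) = 0.984127
Stock lattice S(k, i) with i counting down-moves:
  k=0: S(0,0) = 11.3400
  k=1: S(1,0) = 14.6338; S(1,1) = 8.7876
  k=2: S(2,0) = 18.8844; S(2,1) = 11.3400; S(2,2) = 6.8096
Terminal payoffs V(N, i) = max(S_T - K, 0):
  V(2,0) = 6.814402; V(2,1) = 0.000000; V(2,2) = 0.000000
Backward induction: V(k, i) = exp(-r*dt) * [p * V(k+1, i) + (1-p) * V(k+1, i+1)].
  V(1,0) = exp(-r*dt) * [p*6.814402 + (1-p)*0.000000] = 3.137701
  V(1,1) = exp(-r*dt) * [p*0.000000 + (1-p)*0.000000] = 0.000000
  V(0,0) = exp(-r*dt) * [p*3.137701 + (1-p)*0.000000] = 1.444759


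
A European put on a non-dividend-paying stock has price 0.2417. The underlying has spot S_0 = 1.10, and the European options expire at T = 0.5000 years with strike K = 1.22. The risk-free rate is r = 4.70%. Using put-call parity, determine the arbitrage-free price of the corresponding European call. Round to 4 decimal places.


Answer: Call price = 0.1500

Derivation:
Put-call parity: C - P = S_0 * exp(-qT) - K * exp(-rT).
S_0 * exp(-qT) = 1.1000 * 1.00000000 = 1.10000000
K * exp(-rT) = 1.2200 * 0.97677397 = 1.19166425
C = P + S*exp(-qT) - K*exp(-rT)
C = 0.2417 + 1.10000000 - 1.19166425 = 0.1500


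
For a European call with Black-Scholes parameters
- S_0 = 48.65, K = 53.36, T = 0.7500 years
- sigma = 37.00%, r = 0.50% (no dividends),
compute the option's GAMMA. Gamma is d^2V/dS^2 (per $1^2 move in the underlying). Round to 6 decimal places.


Answer: Gamma = 0.025418

Derivation:
d1 = -0.1164752455; d2 = -0.4369046449
phi(d1) = 0.3962453160; exp(-qT) = 1.0000000000; exp(-rT) = 0.9962570225
Gamma = exp(-qT) * phi(d1) / (S * sigma * sqrt(T)) = 1.0000000000 * 0.3962453160 / (48.6500 * 0.3700 * 0.8660254038) = 0.025418


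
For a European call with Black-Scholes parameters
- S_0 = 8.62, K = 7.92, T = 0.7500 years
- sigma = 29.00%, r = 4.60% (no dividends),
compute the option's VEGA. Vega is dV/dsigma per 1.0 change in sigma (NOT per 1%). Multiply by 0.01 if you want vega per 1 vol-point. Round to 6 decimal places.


Answer: Vega = 2.487313

Derivation:
d1 = 0.6001710493; d2 = 0.3490236822
phi(d1) = 0.3331904011; exp(-qT) = 1.0000000000; exp(-rT) = 0.9660883397
Vega = S * exp(-qT) * phi(d1) * sqrt(T) = 8.6200 * 1.0000000000 * 0.3331904011 * 0.8660254038 = 2.487313


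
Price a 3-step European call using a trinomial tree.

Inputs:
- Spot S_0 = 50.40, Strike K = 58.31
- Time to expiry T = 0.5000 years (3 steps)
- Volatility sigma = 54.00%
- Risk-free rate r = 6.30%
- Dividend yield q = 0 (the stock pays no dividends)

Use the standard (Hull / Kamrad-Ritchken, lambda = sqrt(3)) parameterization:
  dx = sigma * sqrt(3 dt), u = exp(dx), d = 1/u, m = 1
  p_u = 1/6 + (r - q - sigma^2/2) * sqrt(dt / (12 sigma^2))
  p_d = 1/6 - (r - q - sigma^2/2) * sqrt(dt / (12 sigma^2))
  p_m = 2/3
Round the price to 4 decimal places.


Answer: Price = V(0,0) = 5.6165

Derivation:
dt = T/N = 0.166667; dx = sigma*sqrt(3*dt) = 0.381838
u = exp(dx) = 1.464974; d = 1/u = 0.682606
p_u = 0.148596, p_m = 0.666667, p_d = 0.184737
Discount per step: exp(-r*dt) = 0.989555
Stock lattice S(k, j) with j the centered position index:
  k=0: S(0,+0) = 50.4000
  k=1: S(1,-1) = 34.4033; S(1,+0) = 50.4000; S(1,+1) = 73.8347
  k=2: S(2,-2) = 23.4839; S(2,-1) = 34.4033; S(2,+0) = 50.4000; S(2,+1) = 73.8347; S(2,+2) = 108.1659
  k=3: S(3,-3) = 16.0303; S(3,-2) = 23.4839; S(3,-1) = 34.4033; S(3,+0) = 50.4000; S(3,+1) = 73.8347; S(3,+2) = 108.1659; S(3,+3) = 158.4603
Terminal payoffs V(N, j) = max(S_T - K, 0):
  V(3,-3) = 0.000000; V(3,-2) = 0.000000; V(3,-1) = 0.000000; V(3,+0) = 0.000000; V(3,+1) = 15.524702; V(3,+2) = 49.855937; V(3,+3) = 100.150311
Backward induction: V(k, j) = exp(-r*dt) * [p_u * V(k+1, j+1) + p_m * V(k+1, j) + p_d * V(k+1, j-1)]
  V(2,-2) = exp(-r*dt) * [p_u*0.000000 + p_m*0.000000 + p_d*0.000000] = 0.000000
  V(2,-1) = exp(-r*dt) * [p_u*0.000000 + p_m*0.000000 + p_d*0.000000] = 0.000000
  V(2,+0) = exp(-r*dt) * [p_u*15.524702 + p_m*0.000000 + p_d*0.000000] = 2.282815
  V(2,+1) = exp(-r*dt) * [p_u*49.855937 + p_m*15.524702 + p_d*0.000000] = 17.572716
  V(2,+2) = exp(-r*dt) * [p_u*100.150311 + p_m*49.855937 + p_d*15.524702] = 50.454667
  V(1,-1) = exp(-r*dt) * [p_u*2.282815 + p_m*0.000000 + p_d*0.000000] = 0.335674
  V(1,+0) = exp(-r*dt) * [p_u*17.572716 + p_m*2.282815 + p_d*0.000000] = 4.089944
  V(1,+1) = exp(-r*dt) * [p_u*50.454667 + p_m*17.572716 + p_d*2.282815] = 19.429154
  V(0,+0) = exp(-r*dt) * [p_u*19.429154 + p_m*4.089944 + p_d*0.335674] = 5.616455


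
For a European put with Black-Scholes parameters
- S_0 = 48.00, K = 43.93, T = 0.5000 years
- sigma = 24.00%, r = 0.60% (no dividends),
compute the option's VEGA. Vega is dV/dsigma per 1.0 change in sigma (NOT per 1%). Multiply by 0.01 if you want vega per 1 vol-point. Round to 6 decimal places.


d1 = 0.6246319258; d2 = 0.4549262983
phi(d1) = 0.3282364472; exp(-qT) = 1.0000000000; exp(-rT) = 0.9970044955
Vega = S * exp(-qT) * phi(d1) * sqrt(T) = 48.0000 * 1.0000000000 * 0.3282364472 * 0.7071067812 = 11.140714

Answer: Vega = 11.140714


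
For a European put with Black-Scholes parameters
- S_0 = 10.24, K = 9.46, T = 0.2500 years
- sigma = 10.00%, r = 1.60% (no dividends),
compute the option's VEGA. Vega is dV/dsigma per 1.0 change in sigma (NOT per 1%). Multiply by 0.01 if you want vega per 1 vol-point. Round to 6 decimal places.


d1 = 1.6895847310; d2 = 1.6395847310
phi(d1) = 0.0957239439; exp(-qT) = 1.0000000000; exp(-rT) = 0.9960079893
Vega = S * exp(-qT) * phi(d1) * sqrt(T) = 10.2400 * 1.0000000000 * 0.0957239439 * 0.5000000000 = 0.490107

Answer: Vega = 0.490107


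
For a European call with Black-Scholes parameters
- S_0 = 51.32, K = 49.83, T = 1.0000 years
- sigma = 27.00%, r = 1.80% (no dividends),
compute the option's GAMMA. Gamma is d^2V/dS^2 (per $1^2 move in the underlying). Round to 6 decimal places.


d1 = 0.3107901017; d2 = 0.0407901017
phi(d1) = 0.3801331181; exp(-qT) = 1.0000000000; exp(-rT) = 0.9821610324
Gamma = exp(-qT) * phi(d1) / (S * sigma * sqrt(T)) = 1.0000000000 * 0.3801331181 / (51.3200 * 0.2700 * 1.0000000000) = 0.027434

Answer: Gamma = 0.027434


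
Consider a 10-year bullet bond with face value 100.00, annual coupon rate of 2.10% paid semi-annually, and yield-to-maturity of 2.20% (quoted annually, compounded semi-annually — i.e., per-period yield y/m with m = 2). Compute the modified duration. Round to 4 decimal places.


Answer: Modified duration = 8.9679

Derivation:
Coupon per period c = face * coupon_rate / m = 1.050000
Periods per year m = 2; per-period yield y/m = 0.011000
Number of cashflows N = 20
Cashflows (t years, CF_t, discount factor 1/(1+y/m)^(m*t), PV):
  t = 0.5000: CF_t = 1.050000, DF = 0.989120, PV = 1.038576
  t = 1.0000: CF_t = 1.050000, DF = 0.978358, PV = 1.027276
  t = 1.5000: CF_t = 1.050000, DF = 0.967713, PV = 1.016099
  t = 2.0000: CF_t = 1.050000, DF = 0.957184, PV = 1.005043
  t = 2.5000: CF_t = 1.050000, DF = 0.946769, PV = 0.994108
  t = 3.0000: CF_t = 1.050000, DF = 0.936468, PV = 0.983292
  t = 3.5000: CF_t = 1.050000, DF = 0.926279, PV = 0.972593
  t = 4.0000: CF_t = 1.050000, DF = 0.916201, PV = 0.962011
  t = 4.5000: CF_t = 1.050000, DF = 0.906232, PV = 0.951544
  t = 5.0000: CF_t = 1.050000, DF = 0.896372, PV = 0.941191
  t = 5.5000: CF_t = 1.050000, DF = 0.886620, PV = 0.930950
  t = 6.0000: CF_t = 1.050000, DF = 0.876973, PV = 0.920821
  t = 6.5000: CF_t = 1.050000, DF = 0.867431, PV = 0.910803
  t = 7.0000: CF_t = 1.050000, DF = 0.857993, PV = 0.900893
  t = 7.5000: CF_t = 1.050000, DF = 0.848658, PV = 0.891091
  t = 8.0000: CF_t = 1.050000, DF = 0.839424, PV = 0.881395
  t = 8.5000: CF_t = 1.050000, DF = 0.830291, PV = 0.871806
  t = 9.0000: CF_t = 1.050000, DF = 0.821257, PV = 0.862320
  t = 9.5000: CF_t = 1.050000, DF = 0.812322, PV = 0.852938
  t = 10.0000: CF_t = 101.050000, DF = 0.803483, PV = 81.191994
Price P = sum_t PV_t = 99.106743
First compute Macaulay numerator sum_t t * PV_t:
  t * PV_t at t = 0.5000: 0.519288
  t * PV_t at t = 1.0000: 1.027276
  t * PV_t at t = 1.5000: 1.524148
  t * PV_t at t = 2.0000: 2.010086
  t * PV_t at t = 2.5000: 2.485270
  t * PV_t at t = 3.0000: 2.949875
  t * PV_t at t = 3.5000: 3.404076
  t * PV_t at t = 4.0000: 3.848044
  t * PV_t at t = 4.5000: 4.281948
  t * PV_t at t = 5.0000: 4.705955
  t * PV_t at t = 5.5000: 5.120228
  t * PV_t at t = 6.0000: 5.524929
  t * PV_t at t = 6.5000: 5.920217
  t * PV_t at t = 7.0000: 6.306250
  t * PV_t at t = 7.5000: 6.683181
  t * PV_t at t = 8.0000: 7.051164
  t * PV_t at t = 8.5000: 7.410348
  t * PV_t at t = 9.0000: 7.760881
  t * PV_t at t = 9.5000: 8.102909
  t * PV_t at t = 10.0000: 811.919937
Macaulay duration D = 898.556008 / 99.106743 = 9.066548
Modified duration = D / (1 + y/m) = 9.066548 / (1 + 0.011000) = 8.967901


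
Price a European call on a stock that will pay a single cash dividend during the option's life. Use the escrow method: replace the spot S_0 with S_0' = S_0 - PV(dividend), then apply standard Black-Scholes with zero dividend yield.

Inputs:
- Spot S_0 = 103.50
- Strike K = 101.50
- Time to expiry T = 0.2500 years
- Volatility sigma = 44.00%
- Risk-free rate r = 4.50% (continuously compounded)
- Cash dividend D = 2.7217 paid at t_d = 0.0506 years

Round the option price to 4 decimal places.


PV(D) = D * exp(-r * t_d) = 2.7217 * 0.99772559 = 2.71550974
S_0' = S_0 - PV(D) = 103.5000 - 2.71550974 = 100.78449026
d1 = (ln(S_0'/K) + (r + sigma^2/2)*T) / (sigma*sqrt(T)) = 0.12898036
d2 = d1 - sigma*sqrt(T) = -0.09101964
exp(-rT) = 0.98881304
N(d1) = 0.55131340; N(d2) = 0.46373849
C = S_0' * N(d1) - K * exp(-rT) * N(d2) = 100.78449026 * 0.55131340 - 101.5000 * 0.98881304 * 0.46373849 = 9.0209

Answer: Price = 9.0209


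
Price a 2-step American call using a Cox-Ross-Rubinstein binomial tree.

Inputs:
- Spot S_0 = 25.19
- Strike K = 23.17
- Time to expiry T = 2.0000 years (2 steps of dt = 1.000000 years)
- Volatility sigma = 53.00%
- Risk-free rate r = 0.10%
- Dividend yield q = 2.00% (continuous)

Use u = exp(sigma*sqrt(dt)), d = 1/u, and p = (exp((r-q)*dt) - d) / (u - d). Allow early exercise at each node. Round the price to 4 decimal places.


dt = T/N = 1.000000
u = exp(sigma*sqrt(dt)) = 1.698932; d = 1/u = 0.588605
p = (exp((r-q)*dt) - d) / (u - d) = 0.353566
Discount per step: exp(-r*dt) = 0.999000
Stock lattice S(k, i) with i counting down-moves:
  k=0: S(0,0) = 25.1900
  k=1: S(1,0) = 42.7961; S(1,1) = 14.8270
  k=2: S(2,0) = 72.7077; S(2,1) = 25.1900; S(2,2) = 8.7272
Terminal payoffs V(N, i) = max(S_T - K, 0):
  V(2,0) = 49.537685; V(2,1) = 2.020000; V(2,2) = 0.000000
Backward induction: V(k, i) = exp(-r*dt) * [p * V(k+1, i) + (1-p) * V(k+1, i+1)]; then take max(V_cont, immediate exercise) for American.
  V(1,0) = exp(-r*dt) * [p*49.537685 + (1-p)*2.020000] = 18.801844; exercise = 19.626105; V(1,0) = max -> 19.626105
  V(1,1) = exp(-r*dt) * [p*2.020000 + (1-p)*0.000000] = 0.713490; exercise = 0.000000; V(1,1) = max -> 0.713490
  V(0,0) = exp(-r*dt) * [p*19.626105 + (1-p)*0.713490] = 7.392958; exercise = 2.020000; V(0,0) = max -> 7.392958

Answer: Price = V(0,0) = 7.3930


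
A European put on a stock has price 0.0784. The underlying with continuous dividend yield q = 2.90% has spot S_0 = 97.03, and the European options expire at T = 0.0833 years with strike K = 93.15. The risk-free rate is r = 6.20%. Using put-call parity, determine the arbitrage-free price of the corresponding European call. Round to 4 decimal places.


Answer: Call price = 4.2041

Derivation:
Put-call parity: C - P = S_0 * exp(-qT) - K * exp(-rT).
S_0 * exp(-qT) = 97.0300 * 0.99758722 = 96.79588752
K * exp(-rT) = 93.1500 * 0.99484871 = 92.67015767
C = P + S*exp(-qT) - K*exp(-rT)
C = 0.0784 + 96.79588752 - 92.67015767 = 4.2041


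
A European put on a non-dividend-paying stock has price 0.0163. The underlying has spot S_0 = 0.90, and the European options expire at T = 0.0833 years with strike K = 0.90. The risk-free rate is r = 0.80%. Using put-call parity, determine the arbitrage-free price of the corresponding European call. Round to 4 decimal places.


Answer: Call price = 0.0169

Derivation:
Put-call parity: C - P = S_0 * exp(-qT) - K * exp(-rT).
S_0 * exp(-qT) = 0.9000 * 1.00000000 = 0.90000000
K * exp(-rT) = 0.9000 * 0.99933382 = 0.89940044
C = P + S*exp(-qT) - K*exp(-rT)
C = 0.0163 + 0.90000000 - 0.89940044 = 0.0169


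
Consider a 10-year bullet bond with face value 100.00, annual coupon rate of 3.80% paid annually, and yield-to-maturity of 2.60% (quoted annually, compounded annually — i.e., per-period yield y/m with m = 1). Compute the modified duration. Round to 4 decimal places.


Answer: Modified duration = 8.3709

Derivation:
Coupon per period c = face * coupon_rate / m = 3.800000
Periods per year m = 1; per-period yield y/m = 0.026000
Number of cashflows N = 10
Cashflows (t years, CF_t, discount factor 1/(1+y/m)^(m*t), PV):
  t = 1.0000: CF_t = 3.800000, DF = 0.974659, PV = 3.703704
  t = 2.0000: CF_t = 3.800000, DF = 0.949960, PV = 3.609848
  t = 3.0000: CF_t = 3.800000, DF = 0.925887, PV = 3.518370
  t = 4.0000: CF_t = 3.800000, DF = 0.902424, PV = 3.429211
  t = 5.0000: CF_t = 3.800000, DF = 0.879555, PV = 3.342310
  t = 6.0000: CF_t = 3.800000, DF = 0.857266, PV = 3.257613
  t = 7.0000: CF_t = 3.800000, DF = 0.835542, PV = 3.175061
  t = 8.0000: CF_t = 3.800000, DF = 0.814369, PV = 3.094601
  t = 9.0000: CF_t = 3.800000, DF = 0.793732, PV = 3.016181
  t = 10.0000: CF_t = 103.800000, DF = 0.773618, PV = 80.301516
Price P = sum_t PV_t = 110.448414
First compute Macaulay numerator sum_t t * PV_t:
  t * PV_t at t = 1.0000: 3.703704
  t * PV_t at t = 2.0000: 7.219695
  t * PV_t at t = 3.0000: 10.555110
  t * PV_t at t = 4.0000: 13.716842
  t * PV_t at t = 5.0000: 16.711552
  t * PV_t at t = 6.0000: 19.545675
  t * PV_t at t = 7.0000: 22.225427
  t * PV_t at t = 8.0000: 24.756811
  t * PV_t at t = 9.0000: 27.145626
  t * PV_t at t = 10.0000: 803.015163
Macaulay duration D = 948.595605 / 110.448414 = 8.588585
Modified duration = D / (1 + y/m) = 8.588585 / (1 + 0.026000) = 8.370941


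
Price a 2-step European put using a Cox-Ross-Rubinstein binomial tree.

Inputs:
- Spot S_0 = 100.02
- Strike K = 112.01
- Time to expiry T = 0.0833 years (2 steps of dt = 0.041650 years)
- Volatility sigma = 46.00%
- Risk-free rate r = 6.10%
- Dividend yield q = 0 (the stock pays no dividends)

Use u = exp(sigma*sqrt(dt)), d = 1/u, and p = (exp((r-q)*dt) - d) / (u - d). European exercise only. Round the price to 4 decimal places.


dt = T/N = 0.041650
u = exp(sigma*sqrt(dt)) = 1.098426; d = 1/u = 0.910394
p = (exp((r-q)*dt) - d) / (u - d) = 0.490077
Discount per step: exp(-r*dt) = 0.997463
Stock lattice S(k, i) with i counting down-moves:
  k=0: S(0,0) = 100.0200
  k=1: S(1,0) = 109.8646; S(1,1) = 91.0576
  k=2: S(2,0) = 120.6781; S(2,1) = 100.0200; S(2,2) = 82.8982
Terminal payoffs V(N, i) = max(K - S_T, 0):
  V(2,0) = 0.000000; V(2,1) = 11.990000; V(2,2) = 29.111786
Backward induction: V(k, i) = exp(-r*dt) * [p * V(k+1, i) + (1-p) * V(k+1, i+1)].
  V(1,0) = exp(-r*dt) * [p*0.000000 + (1-p)*11.990000] = 6.098468
  V(1,1) = exp(-r*dt) * [p*11.990000 + (1-p)*29.111786] = 20.668222
  V(0,0) = exp(-r*dt) * [p*6.098468 + (1-p)*20.668222] = 13.493601

Answer: Price = V(0,0) = 13.4936


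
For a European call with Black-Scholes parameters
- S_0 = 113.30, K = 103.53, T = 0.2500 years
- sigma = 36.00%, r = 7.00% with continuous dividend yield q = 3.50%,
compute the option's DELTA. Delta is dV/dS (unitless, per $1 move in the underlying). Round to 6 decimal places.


Answer: Delta = 0.732347

Derivation:
d1 = 0.6395985681; d2 = 0.4595985681
phi(d1) = 0.3251457624; exp(-qT) = 0.9912881698; exp(-rT) = 0.9826522357
N(d1) = 0.7387831932
Delta = exp(-qT) * N(d1) = 0.9912881698 * 0.7387831932 = 0.732347


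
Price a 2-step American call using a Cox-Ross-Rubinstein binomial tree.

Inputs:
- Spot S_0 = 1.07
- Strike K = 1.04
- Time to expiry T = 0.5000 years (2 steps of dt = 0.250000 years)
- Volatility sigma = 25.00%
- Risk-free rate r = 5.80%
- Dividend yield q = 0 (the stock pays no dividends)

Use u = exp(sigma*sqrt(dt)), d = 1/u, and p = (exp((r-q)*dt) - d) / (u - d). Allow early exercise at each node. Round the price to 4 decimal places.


dt = T/N = 0.250000
u = exp(sigma*sqrt(dt)) = 1.133148; d = 1/u = 0.882497
p = (exp((r-q)*dt) - d) / (u - d) = 0.527061
Discount per step: exp(-r*dt) = 0.985605
Stock lattice S(k, i) with i counting down-moves:
  k=0: S(0,0) = 1.0700
  k=1: S(1,0) = 1.2125; S(1,1) = 0.9443
  k=2: S(2,0) = 1.3739; S(2,1) = 1.0700; S(2,2) = 0.8333
Terminal payoffs V(N, i) = max(S_T - K, 0):
  V(2,0) = 0.333907; V(2,1) = 0.030000; V(2,2) = 0.000000
Backward induction: V(k, i) = exp(-r*dt) * [p * V(k+1, i) + (1-p) * V(k+1, i+1)]; then take max(V_cont, immediate exercise) for American.
  V(1,0) = exp(-r*dt) * [p*0.333907 + (1-p)*0.030000] = 0.187440; exercise = 0.172469; V(1,0) = max -> 0.187440
  V(1,1) = exp(-r*dt) * [p*0.030000 + (1-p)*0.000000] = 0.015584; exercise = 0.000000; V(1,1) = max -> 0.015584
  V(0,0) = exp(-r*dt) * [p*0.187440 + (1-p)*0.015584] = 0.104635; exercise = 0.030000; V(0,0) = max -> 0.104635

Answer: Price = V(0,0) = 0.1046


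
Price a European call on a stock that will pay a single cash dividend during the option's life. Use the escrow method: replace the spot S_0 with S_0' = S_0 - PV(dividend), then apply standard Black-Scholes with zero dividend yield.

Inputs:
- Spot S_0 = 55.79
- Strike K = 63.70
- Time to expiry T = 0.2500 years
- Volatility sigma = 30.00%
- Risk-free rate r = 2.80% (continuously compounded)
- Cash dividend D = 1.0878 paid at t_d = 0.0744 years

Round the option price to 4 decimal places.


PV(D) = D * exp(-r * t_d) = 1.0878 * 0.99791897 = 1.08553625
S_0' = S_0 - PV(D) = 55.7900 - 1.08553625 = 54.70446375
d1 = (ln(S_0'/K) + (r + sigma^2/2)*T) / (sigma*sqrt(T)) = -0.89326168
d2 = d1 - sigma*sqrt(T) = -1.04326168
exp(-rT) = 0.99302444
N(d1) = 0.18585853; N(d2) = 0.14841356
C = S_0' * N(d1) - K * exp(-rT) * N(d2) = 54.70446375 * 0.18585853 - 63.7000 * 0.99302444 * 0.14841356 = 0.7793

Answer: Price = 0.7793


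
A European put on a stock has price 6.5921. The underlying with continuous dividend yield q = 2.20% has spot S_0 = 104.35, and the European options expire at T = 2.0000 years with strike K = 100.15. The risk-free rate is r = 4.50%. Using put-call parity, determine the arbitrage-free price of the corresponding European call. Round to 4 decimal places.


Put-call parity: C - P = S_0 * exp(-qT) - K * exp(-rT).
S_0 * exp(-qT) = 104.3500 * 0.95695396 = 99.85814546
K * exp(-rT) = 100.1500 * 0.91393119 = 91.53020820
C = P + S*exp(-qT) - K*exp(-rT)
C = 6.5921 + 99.85814546 - 91.53020820 = 14.9200

Answer: Call price = 14.9200


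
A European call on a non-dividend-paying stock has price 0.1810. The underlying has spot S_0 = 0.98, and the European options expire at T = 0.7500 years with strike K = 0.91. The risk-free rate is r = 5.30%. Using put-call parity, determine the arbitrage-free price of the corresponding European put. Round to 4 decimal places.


Answer: Put price = 0.0755

Derivation:
Put-call parity: C - P = S_0 * exp(-qT) - K * exp(-rT).
S_0 * exp(-qT) = 0.9800 * 1.00000000 = 0.98000000
K * exp(-rT) = 0.9100 * 0.96102967 = 0.87453700
P = C - S*exp(-qT) + K*exp(-rT)
P = 0.1810 - 0.98000000 + 0.87453700 = 0.0755


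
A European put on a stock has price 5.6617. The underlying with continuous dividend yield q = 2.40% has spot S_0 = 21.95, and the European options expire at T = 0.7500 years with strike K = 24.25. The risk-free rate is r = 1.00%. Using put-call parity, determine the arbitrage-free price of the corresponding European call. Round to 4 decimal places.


Put-call parity: C - P = S_0 * exp(-qT) - K * exp(-rT).
S_0 * exp(-qT) = 21.9500 * 0.98216103 = 21.55843466
K * exp(-rT) = 24.2500 * 0.99252805 = 24.06880533
C = P + S*exp(-qT) - K*exp(-rT)
C = 5.6617 + 21.55843466 - 24.06880533 = 3.1513

Answer: Call price = 3.1513


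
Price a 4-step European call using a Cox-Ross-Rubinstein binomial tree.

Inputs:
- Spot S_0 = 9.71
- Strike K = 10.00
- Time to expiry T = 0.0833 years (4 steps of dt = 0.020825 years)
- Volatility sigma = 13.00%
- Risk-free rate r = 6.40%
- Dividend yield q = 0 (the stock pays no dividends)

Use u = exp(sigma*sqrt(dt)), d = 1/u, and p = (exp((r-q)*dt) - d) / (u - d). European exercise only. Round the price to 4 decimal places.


dt = T/N = 0.020825
u = exp(sigma*sqrt(dt)) = 1.018937; d = 1/u = 0.981415
p = (exp((r-q)*dt) - d) / (u - d) = 0.530854
Discount per step: exp(-r*dt) = 0.998668
Stock lattice S(k, i) with i counting down-moves:
  k=0: S(0,0) = 9.7100
  k=1: S(1,0) = 9.8939; S(1,1) = 9.5295
  k=2: S(2,0) = 10.0812; S(2,1) = 9.7100; S(2,2) = 9.3524
  k=3: S(3,0) = 10.2722; S(3,1) = 9.8939; S(3,2) = 9.5295; S(3,3) = 9.1786
  k=4: S(4,0) = 10.4667; S(4,1) = 10.0812; S(4,2) = 9.7100; S(4,3) = 9.3524; S(4,4) = 9.0080
Terminal payoffs V(N, i) = max(S_T - K, 0):
  V(4,0) = 0.466679; V(4,1) = 0.081243; V(4,2) = 0.000000; V(4,3) = 0.000000; V(4,4) = 0.000000
Backward induction: V(k, i) = exp(-r*dt) * [p * V(k+1, i) + (1-p) * V(k+1, i+1)].
  V(3,0) = exp(-r*dt) * [p*0.466679 + (1-p)*0.081243] = 0.285472
  V(3,1) = exp(-r*dt) * [p*0.081243 + (1-p)*0.000000] = 0.043071
  V(3,2) = exp(-r*dt) * [p*0.000000 + (1-p)*0.000000] = 0.000000
  V(3,3) = exp(-r*dt) * [p*0.000000 + (1-p)*0.000000] = 0.000000
  V(2,0) = exp(-r*dt) * [p*0.285472 + (1-p)*0.043071] = 0.171522
  V(2,1) = exp(-r*dt) * [p*0.043071 + (1-p)*0.000000] = 0.022834
  V(2,2) = exp(-r*dt) * [p*0.000000 + (1-p)*0.000000] = 0.000000
  V(1,0) = exp(-r*dt) * [p*0.171522 + (1-p)*0.022834] = 0.101630
  V(1,1) = exp(-r*dt) * [p*0.022834 + (1-p)*0.000000] = 0.012105
  V(0,0) = exp(-r*dt) * [p*0.101630 + (1-p)*0.012105] = 0.059550

Answer: Price = V(0,0) = 0.0596


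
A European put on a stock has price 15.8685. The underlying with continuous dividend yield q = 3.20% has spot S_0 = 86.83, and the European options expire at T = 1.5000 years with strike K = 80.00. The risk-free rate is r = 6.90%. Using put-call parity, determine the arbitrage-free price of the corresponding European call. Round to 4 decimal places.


Answer: Call price = 26.4950

Derivation:
Put-call parity: C - P = S_0 * exp(-qT) - K * exp(-rT).
S_0 * exp(-qT) = 86.8300 * 0.95313379 = 82.76060673
K * exp(-rT) = 80.0000 * 0.90167602 = 72.13408182
C = P + S*exp(-qT) - K*exp(-rT)
C = 15.8685 + 82.76060673 - 72.13408182 = 26.4950


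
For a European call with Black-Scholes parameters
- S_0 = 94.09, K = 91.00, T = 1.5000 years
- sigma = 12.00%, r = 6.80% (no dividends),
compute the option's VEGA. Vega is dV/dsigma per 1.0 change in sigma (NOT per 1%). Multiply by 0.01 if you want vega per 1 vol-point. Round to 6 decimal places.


d1 = 0.9947123677; d2 = 0.8477429831
phi(d1) = 0.2432501648; exp(-qT) = 1.0000000000; exp(-rT) = 0.9030295517
Vega = S * exp(-qT) * phi(d1) * sqrt(T) = 94.0900 * 1.0000000000 * 0.2432501648 * 1.2247448714 = 28.031236

Answer: Vega = 28.031236


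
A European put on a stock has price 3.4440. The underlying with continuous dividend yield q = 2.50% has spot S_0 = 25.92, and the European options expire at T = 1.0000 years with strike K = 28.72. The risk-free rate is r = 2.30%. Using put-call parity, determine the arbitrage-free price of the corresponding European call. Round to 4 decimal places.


Put-call parity: C - P = S_0 * exp(-qT) - K * exp(-rT).
S_0 * exp(-qT) = 25.9200 * 0.97530991 = 25.28003292
K * exp(-rT) = 28.7200 * 0.97726248 = 28.06697853
C = P + S*exp(-qT) - K*exp(-rT)
C = 3.4440 + 25.28003292 - 28.06697853 = 0.6571

Answer: Call price = 0.6571


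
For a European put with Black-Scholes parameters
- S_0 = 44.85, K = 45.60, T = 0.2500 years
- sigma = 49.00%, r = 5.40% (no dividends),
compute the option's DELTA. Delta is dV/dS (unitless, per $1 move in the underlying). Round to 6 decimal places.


d1 = 0.1099117224; d2 = -0.1350882776
phi(d1) = 0.3965398151; exp(-qT) = 1.0000000000; exp(-rT) = 0.9865907163
N(-d1) = 0.4562396929
Delta = -exp(-qT) * N(-d1) = -1.0000000000 * 0.4562396929 = -0.456240

Answer: Delta = -0.456240


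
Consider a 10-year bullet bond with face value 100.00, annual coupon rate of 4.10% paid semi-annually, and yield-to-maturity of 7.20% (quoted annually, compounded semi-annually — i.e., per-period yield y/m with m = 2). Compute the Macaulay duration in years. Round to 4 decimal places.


Coupon per period c = face * coupon_rate / m = 2.050000
Periods per year m = 2; per-period yield y/m = 0.036000
Number of cashflows N = 20
Cashflows (t years, CF_t, discount factor 1/(1+y/m)^(m*t), PV):
  t = 0.5000: CF_t = 2.050000, DF = 0.965251, PV = 1.978764
  t = 1.0000: CF_t = 2.050000, DF = 0.931709, PV = 1.910004
  t = 1.5000: CF_t = 2.050000, DF = 0.899333, PV = 1.843634
  t = 2.0000: CF_t = 2.050000, DF = 0.868082, PV = 1.779569
  t = 2.5000: CF_t = 2.050000, DF = 0.837917, PV = 1.717731
  t = 3.0000: CF_t = 2.050000, DF = 0.808801, PV = 1.658041
  t = 3.5000: CF_t = 2.050000, DF = 0.780696, PV = 1.600426
  t = 4.0000: CF_t = 2.050000, DF = 0.753567, PV = 1.544813
  t = 4.5000: CF_t = 2.050000, DF = 0.727381, PV = 1.491132
  t = 5.0000: CF_t = 2.050000, DF = 0.702106, PV = 1.439317
  t = 5.5000: CF_t = 2.050000, DF = 0.677708, PV = 1.389302
  t = 6.0000: CF_t = 2.050000, DF = 0.654158, PV = 1.341025
  t = 6.5000: CF_t = 2.050000, DF = 0.631427, PV = 1.294425
  t = 7.0000: CF_t = 2.050000, DF = 0.609486, PV = 1.249445
  t = 7.5000: CF_t = 2.050000, DF = 0.588307, PV = 1.206028
  t = 8.0000: CF_t = 2.050000, DF = 0.567863, PV = 1.164120
  t = 8.5000: CF_t = 2.050000, DF = 0.548131, PV = 1.123668
  t = 9.0000: CF_t = 2.050000, DF = 0.529084, PV = 1.084622
  t = 9.5000: CF_t = 2.050000, DF = 0.510699, PV = 1.046932
  t = 10.0000: CF_t = 102.050000, DF = 0.492952, PV = 50.305782
Price P = sum_t PV_t = 78.168779
Macaulay numerator sum_t t * PV_t:
  t * PV_t at t = 0.5000: 0.989382
  t * PV_t at t = 1.0000: 1.910004
  t * PV_t at t = 1.5000: 2.765450
  t * PV_t at t = 2.0000: 3.559138
  t * PV_t at t = 2.5000: 4.294327
  t * PV_t at t = 3.0000: 4.974124
  t * PV_t at t = 3.5000: 5.601491
  t * PV_t at t = 4.0000: 6.179251
  t * PV_t at t = 4.5000: 6.710094
  t * PV_t at t = 5.0000: 7.196583
  t * PV_t at t = 5.5000: 7.641159
  t * PV_t at t = 6.0000: 8.046149
  t * PV_t at t = 6.5000: 8.413765
  t * PV_t at t = 7.0000: 8.746118
  t * PV_t at t = 7.5000: 9.045213
  t * PV_t at t = 8.0000: 9.312961
  t * PV_t at t = 8.5000: 9.551178
  t * PV_t at t = 9.0000: 9.761595
  t * PV_t at t = 9.5000: 9.945855
  t * PV_t at t = 10.0000: 503.057816
Macaulay duration D = (sum_t t * PV_t) / P = 627.701651 / 78.168779 = 8.030081

Answer: Macaulay duration = 8.0301 years


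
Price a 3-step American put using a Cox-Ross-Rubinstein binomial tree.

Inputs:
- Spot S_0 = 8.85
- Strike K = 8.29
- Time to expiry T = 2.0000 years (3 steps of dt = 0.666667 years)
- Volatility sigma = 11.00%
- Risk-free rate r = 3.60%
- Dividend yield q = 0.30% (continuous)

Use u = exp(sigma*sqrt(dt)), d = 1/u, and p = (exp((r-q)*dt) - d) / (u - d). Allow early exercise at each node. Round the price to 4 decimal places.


dt = T/N = 0.666667
u = exp(sigma*sqrt(dt)) = 1.093971; d = 1/u = 0.914101
p = (exp((r-q)*dt) - d) / (u - d) = 0.601227
Discount per step: exp(-r*dt) = 0.976286
Stock lattice S(k, i) with i counting down-moves:
  k=0: S(0,0) = 8.8500
  k=1: S(1,0) = 9.6816; S(1,1) = 8.0898
  k=2: S(2,0) = 10.5914; S(2,1) = 8.8500; S(2,2) = 7.3949
  k=3: S(3,0) = 11.5867; S(3,1) = 9.6816; S(3,2) = 8.0898; S(3,3) = 6.7597
Terminal payoffs V(N, i) = max(K - S_T, 0):
  V(3,0) = 0.000000; V(3,1) = 0.000000; V(3,2) = 0.200209; V(3,3) = 1.530333
Backward induction: V(k, i) = exp(-r*dt) * [p * V(k+1, i) + (1-p) * V(k+1, i+1)]; then take max(V_cont, immediate exercise) for American.
  V(2,0) = exp(-r*dt) * [p*0.000000 + (1-p)*0.000000] = 0.000000; exercise = 0.000000; V(2,0) = max -> 0.000000
  V(2,1) = exp(-r*dt) * [p*0.000000 + (1-p)*0.200209] = 0.077945; exercise = 0.000000; V(2,1) = max -> 0.077945
  V(2,2) = exp(-r*dt) * [p*0.200209 + (1-p)*1.530333] = 0.713301; exercise = 0.895117; V(2,2) = max -> 0.895117
  V(1,0) = exp(-r*dt) * [p*0.000000 + (1-p)*0.077945] = 0.030345; exercise = 0.000000; V(1,0) = max -> 0.030345
  V(1,1) = exp(-r*dt) * [p*0.077945 + (1-p)*0.895117] = 0.394235; exercise = 0.200209; V(1,1) = max -> 0.394235
  V(0,0) = exp(-r*dt) * [p*0.030345 + (1-p)*0.394235] = 0.171294; exercise = 0.000000; V(0,0) = max -> 0.171294

Answer: Price = V(0,0) = 0.1713


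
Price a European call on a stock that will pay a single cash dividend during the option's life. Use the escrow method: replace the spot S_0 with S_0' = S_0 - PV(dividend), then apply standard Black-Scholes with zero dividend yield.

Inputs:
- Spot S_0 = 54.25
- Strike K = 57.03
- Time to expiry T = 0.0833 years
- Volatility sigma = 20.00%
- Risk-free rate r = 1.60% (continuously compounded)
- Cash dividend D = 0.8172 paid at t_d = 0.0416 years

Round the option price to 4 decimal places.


PV(D) = D * exp(-r * t_d) = 0.8172 * 0.99933462 = 0.81665625
S_0' = S_0 - PV(D) = 54.2500 - 0.81665625 = 53.43334375
d1 = (ln(S_0'/K) + (r + sigma^2/2)*T) / (sigma*sqrt(T)) = -1.07657544
d2 = d1 - sigma*sqrt(T) = -1.13429891
exp(-rT) = 0.99866809
N(d1) = 0.14083499; N(d2) = 0.12833459
C = S_0' * N(d1) - K * exp(-rT) * N(d2) = 53.43334375 * 0.14083499 - 57.0300 * 0.99866809 * 0.12833459 = 0.2161

Answer: Price = 0.2161


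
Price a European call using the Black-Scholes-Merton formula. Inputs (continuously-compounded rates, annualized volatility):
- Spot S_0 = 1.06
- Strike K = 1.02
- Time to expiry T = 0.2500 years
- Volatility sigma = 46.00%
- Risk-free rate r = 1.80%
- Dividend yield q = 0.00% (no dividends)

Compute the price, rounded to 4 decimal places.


d1 = (ln(S/K) + (r - q + 0.5*sigma^2) * T) / (sigma * sqrt(T)) = 0.30180992
d2 = d1 - sigma * sqrt(T) = 0.07180992
exp(-rT) = 0.99551011; exp(-qT) = 1.00000000
C = S_0 * exp(-qT) * N(d1) - K * exp(-rT) * N(d2)
N(d1) = 0.61860151; N(d2) = 0.52862341
C = 1.0600 * 1.00000000 * 0.61860151 - 1.0200 * 0.99551011 * 0.52862341 = 0.1189

Answer: Price = 0.1189


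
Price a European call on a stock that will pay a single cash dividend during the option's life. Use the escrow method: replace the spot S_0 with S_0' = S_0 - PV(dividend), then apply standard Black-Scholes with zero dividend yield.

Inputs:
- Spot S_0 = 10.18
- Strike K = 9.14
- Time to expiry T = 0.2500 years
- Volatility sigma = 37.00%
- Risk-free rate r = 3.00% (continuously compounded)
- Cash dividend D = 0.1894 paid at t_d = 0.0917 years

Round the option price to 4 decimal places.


PV(D) = D * exp(-r * t_d) = 0.1894 * 0.99725278 = 0.18887968
S_0' = S_0 - PV(D) = 10.1800 - 0.18887968 = 9.99112032
d1 = (ln(S_0'/K) + (r + sigma^2/2)*T) / (sigma*sqrt(T)) = 0.61431808
d2 = d1 - sigma*sqrt(T) = 0.42931808
exp(-rT) = 0.99252805
N(d1) = 0.73049742; N(d2) = 0.66615412
C = S_0' * N(d1) - K * exp(-rT) * N(d2) = 9.99112032 * 0.73049742 - 9.1400 * 0.99252805 * 0.66615412 = 1.2553

Answer: Price = 1.2553


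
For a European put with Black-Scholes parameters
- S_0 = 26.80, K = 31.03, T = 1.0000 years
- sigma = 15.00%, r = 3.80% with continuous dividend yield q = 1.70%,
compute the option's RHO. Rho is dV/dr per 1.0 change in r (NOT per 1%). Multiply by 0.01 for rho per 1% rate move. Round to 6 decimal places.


Answer: Rho = -24.469563

Derivation:
d1 = -0.7620172730; d2 = -0.9120172730
phi(d1) = 0.2984139402; exp(-qT) = 0.9831436846; exp(-rT) = 0.9627129409
N(-d2) = 0.8191201876
Rho = -K*T*exp(-rT)*N(-d2) = -31.0300 * 1.0000 * 0.9627129409 * 0.8191201876 = -24.469563


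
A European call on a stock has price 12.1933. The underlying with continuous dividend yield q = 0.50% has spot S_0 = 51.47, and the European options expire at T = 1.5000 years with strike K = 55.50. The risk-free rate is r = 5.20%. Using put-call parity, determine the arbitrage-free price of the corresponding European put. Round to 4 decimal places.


Put-call parity: C - P = S_0 * exp(-qT) - K * exp(-rT).
S_0 * exp(-qT) = 51.4700 * 0.99252805 = 51.08541898
K * exp(-rT) = 55.5000 * 0.92496443 = 51.33552567
P = C - S*exp(-qT) + K*exp(-rT)
P = 12.1933 - 51.08541898 + 51.33552567 = 12.4434

Answer: Put price = 12.4434


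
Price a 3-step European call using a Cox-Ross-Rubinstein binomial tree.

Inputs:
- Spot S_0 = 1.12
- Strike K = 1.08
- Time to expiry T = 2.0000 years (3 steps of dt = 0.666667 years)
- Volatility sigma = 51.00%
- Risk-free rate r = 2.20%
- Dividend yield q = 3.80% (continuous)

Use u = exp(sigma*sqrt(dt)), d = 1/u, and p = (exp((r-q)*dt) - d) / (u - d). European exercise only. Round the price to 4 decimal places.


Answer: Price = V(0,0) = 0.3162

Derivation:
dt = T/N = 0.666667
u = exp(sigma*sqrt(dt)) = 1.516512; d = 1/u = 0.659408
p = (exp((r-q)*dt) - d) / (u - d) = 0.384996
Discount per step: exp(-r*dt) = 0.985440
Stock lattice S(k, i) with i counting down-moves:
  k=0: S(0,0) = 1.1200
  k=1: S(1,0) = 1.6985; S(1,1) = 0.7385
  k=2: S(2,0) = 2.5758; S(2,1) = 1.1200; S(2,2) = 0.4870
  k=3: S(3,0) = 3.9062; S(3,1) = 1.6985; S(3,2) = 0.7385; S(3,3) = 0.3211
Terminal payoffs V(N, i) = max(S_T - K, 0):
  V(3,0) = 2.826213; V(3,1) = 0.618494; V(3,2) = 0.000000; V(3,3) = 0.000000
Backward induction: V(k, i) = exp(-r*dt) * [p * V(k+1, i) + (1-p) * V(k+1, i+1)].
  V(2,0) = exp(-r*dt) * [p*2.826213 + (1-p)*0.618494] = 1.447078
  V(2,1) = exp(-r*dt) * [p*0.618494 + (1-p)*0.000000] = 0.234651
  V(2,2) = exp(-r*dt) * [p*0.000000 + (1-p)*0.000000] = 0.000000
  V(1,0) = exp(-r*dt) * [p*1.447078 + (1-p)*0.234651] = 0.691219
  V(1,1) = exp(-r*dt) * [p*0.234651 + (1-p)*0.000000] = 0.089025
  V(0,0) = exp(-r*dt) * [p*0.691219 + (1-p)*0.089025] = 0.316195


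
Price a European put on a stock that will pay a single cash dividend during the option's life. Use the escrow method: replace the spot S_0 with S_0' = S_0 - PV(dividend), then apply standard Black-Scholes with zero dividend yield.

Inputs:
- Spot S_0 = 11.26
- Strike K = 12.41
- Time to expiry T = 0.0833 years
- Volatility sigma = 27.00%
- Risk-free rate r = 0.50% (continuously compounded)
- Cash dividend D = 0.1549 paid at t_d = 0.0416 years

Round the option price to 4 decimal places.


PV(D) = D * exp(-r * t_d) = 0.1549 * 0.99979202 = 0.15486778
S_0' = S_0 - PV(D) = 11.2600 - 0.15486778 = 11.10513222
d1 = (ln(S_0'/K) + (r + sigma^2/2)*T) / (sigma*sqrt(T)) = -1.38132958
d2 = d1 - sigma*sqrt(T) = -1.45925628
exp(-rT) = 0.99958359
N(-d1) = 0.91641118; N(-d2) = 0.92775271
P = K * exp(-rT) * N(-d2) - S_0' * N(-d1) = 12.4100 * 0.99958359 * 0.92775271 - 11.10513222 * 0.91641118 = 1.3317

Answer: Price = 1.3317


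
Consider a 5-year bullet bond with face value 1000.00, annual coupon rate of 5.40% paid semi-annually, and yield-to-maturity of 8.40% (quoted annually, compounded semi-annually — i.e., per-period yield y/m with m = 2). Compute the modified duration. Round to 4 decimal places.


Answer: Modified duration = 4.2261

Derivation:
Coupon per period c = face * coupon_rate / m = 27.000000
Periods per year m = 2; per-period yield y/m = 0.042000
Number of cashflows N = 10
Cashflows (t years, CF_t, discount factor 1/(1+y/m)^(m*t), PV):
  t = 0.5000: CF_t = 27.000000, DF = 0.959693, PV = 25.911708
  t = 1.0000: CF_t = 27.000000, DF = 0.921010, PV = 24.867282
  t = 1.5000: CF_t = 27.000000, DF = 0.883887, PV = 23.864954
  t = 2.0000: CF_t = 27.000000, DF = 0.848260, PV = 22.903027
  t = 2.5000: CF_t = 27.000000, DF = 0.814069, PV = 21.979873
  t = 3.0000: CF_t = 27.000000, DF = 0.781257, PV = 21.093928
  t = 3.5000: CF_t = 27.000000, DF = 0.749766, PV = 20.243692
  t = 4.0000: CF_t = 27.000000, DF = 0.719545, PV = 19.427728
  t = 4.5000: CF_t = 27.000000, DF = 0.690543, PV = 18.644653
  t = 5.0000: CF_t = 1027.000000, DF = 0.662709, PV = 680.602052
Price P = sum_t PV_t = 879.538897
First compute Macaulay numerator sum_t t * PV_t:
  t * PV_t at t = 0.5000: 12.955854
  t * PV_t at t = 1.0000: 24.867282
  t * PV_t at t = 1.5000: 35.797431
  t * PV_t at t = 2.0000: 45.806054
  t * PV_t at t = 2.5000: 54.949681
  t * PV_t at t = 3.0000: 63.281783
  t * PV_t at t = 3.5000: 70.852924
  t * PV_t at t = 4.0000: 77.710912
  t * PV_t at t = 4.5000: 83.900936
  t * PV_t at t = 5.0000: 3403.010259
Macaulay duration D = 3873.133116 / 879.538897 = 4.403595
Modified duration = D / (1 + y/m) = 4.403595 / (1 + 0.042000) = 4.226099
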